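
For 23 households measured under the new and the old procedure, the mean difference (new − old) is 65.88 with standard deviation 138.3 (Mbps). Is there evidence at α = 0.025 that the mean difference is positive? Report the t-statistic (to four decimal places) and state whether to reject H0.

H0: μ_d = 0; H1: μ_d > 0 (paired t-test on the differences, right-tailed).
t = d̄/(s_d/√n) = 65.88/(138.3/√23) = 2.2845
df = n − 1 = 22
p-value = P(T ≥ 2.2845) ≈ 0.016
Since p ≈ 0.016 < α = 0.025, reject H0; the data support H1.

t = 2.2845; reject H0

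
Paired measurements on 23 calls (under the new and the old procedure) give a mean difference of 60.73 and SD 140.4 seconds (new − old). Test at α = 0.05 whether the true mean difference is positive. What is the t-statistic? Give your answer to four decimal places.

H0: μ_d = 0; H1: μ_d > 0 (paired t-test on the differences, right-tailed).
t = d̄/(s_d/√n) = 60.73/(140.4/√23) = 2.0744
df = n − 1 = 22
p-value = P(T ≥ 2.0744) ≈ 0.0250
Since p ≈ 0.0250 < α = 0.05, reject H0; the evidence is statistically significant.

2.0744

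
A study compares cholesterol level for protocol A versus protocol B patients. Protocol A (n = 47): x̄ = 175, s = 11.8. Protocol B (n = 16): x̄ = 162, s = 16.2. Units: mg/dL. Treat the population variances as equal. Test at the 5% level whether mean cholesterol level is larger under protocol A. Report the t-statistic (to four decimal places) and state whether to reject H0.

t = 3.4495; reject H0

Let group 1 = protocol A, group 2 = protocol B. H0: μ_1 = μ_2; H1: μ_1 > μ_2 (two-sample pooled-variance t-test, right-tailed).
s_p² = [(47−1)·11.8² + (16−1)·16.2²]/(47+16−2) = 169.535
t = (175 − 162)/√[169.535·(1/47 + 1/16)] = 3.4495
df = n₁ + n₂ − 2 = 61
p-value = P(T ≥ 3.4495) ≈ 0.0005
Since p ≈ 0.0005 < α = 0.05, reject H0; the evidence is statistically significant.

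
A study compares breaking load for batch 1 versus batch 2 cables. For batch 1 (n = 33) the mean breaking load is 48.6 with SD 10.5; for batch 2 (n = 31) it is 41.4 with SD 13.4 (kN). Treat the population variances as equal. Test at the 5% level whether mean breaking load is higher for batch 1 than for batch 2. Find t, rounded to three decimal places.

Let group 1 = batch 1, group 2 = batch 2. H0: μ_1 = μ_2; H1: μ_1 > μ_2 (two-sample pooled-variance t-test, right-tailed).
s_p² = [(33−1)·10.5² + (31−1)·13.4²]/(33+31−2) = 143.787
t = (48.6 − 41.4)/√[143.787·(1/33 + 1/31)] = 2.401
df = n₁ + n₂ − 2 = 62
p-value = P(T ≥ 2.401) ≈ 0.0097
Since p ≈ 0.0097 < α = 0.05, reject H0; the data support H1.

2.401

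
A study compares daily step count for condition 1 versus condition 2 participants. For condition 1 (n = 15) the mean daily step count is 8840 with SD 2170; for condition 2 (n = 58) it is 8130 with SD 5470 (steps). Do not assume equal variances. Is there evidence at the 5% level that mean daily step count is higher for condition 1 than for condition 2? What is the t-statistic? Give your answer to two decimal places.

0.78

Let group 1 = condition 1, group 2 = condition 2. H0: μ_1 = μ_2; H1: μ_1 > μ_2 (Welch's two-sample t-test, right-tailed).
t = (x̄_1 − x̄_2)/√(s_1²/n_1 + s_2²/n_2) = (8840 − 8130)/√(2170²/15 + 5470²/58) = 0.78
Welch–Satterthwaite df ≈ 58.81
p-value = P(T ≥ 0.78) ≈ 0.2194
Since p ≈ 0.2194 > α = 0.05, fail to reject H0; the data do not provide sufficient evidence against H0.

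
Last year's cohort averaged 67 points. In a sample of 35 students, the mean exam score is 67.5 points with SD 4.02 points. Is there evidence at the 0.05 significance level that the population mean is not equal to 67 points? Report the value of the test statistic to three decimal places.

0.736

H0: μ = 67; H1: μ ≠ 67 (one-sample t-test, two-sided).
t = (x̄ − μ₀)/(s/√n) = (67.5 − 67)/(4.02/√35) = 0.736
df = n − 1 = 34
Two-sided p-value ≈ 0.467
Since p ≈ 0.467 > α = 0.05, fail to reject H0; the evidence is not statistically significant.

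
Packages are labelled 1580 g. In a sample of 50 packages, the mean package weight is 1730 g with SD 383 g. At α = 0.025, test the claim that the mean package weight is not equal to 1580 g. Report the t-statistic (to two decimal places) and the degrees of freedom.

t = 2.77, df = 49

H0: μ = 1580; H1: μ ≠ 1580 (one-sample t-test, two-sided).
t = (x̄ − μ₀)/(s/√n) = (1730 − 1580)/(383/√50) = 2.77
df = n − 1 = 49
Two-sided p-value ≈ 0.008
Since p ≈ 0.008 < α = 0.025, reject H0; the data support H1.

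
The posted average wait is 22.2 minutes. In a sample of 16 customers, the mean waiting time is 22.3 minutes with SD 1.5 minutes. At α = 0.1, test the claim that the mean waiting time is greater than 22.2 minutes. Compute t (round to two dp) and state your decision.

H0: μ = 22.2; H1: μ > 22.2 (one-sample t-test, right-tailed).
t = (x̄ − μ₀)/(s/√n) = (22.3 − 22.2)/(1.5/√16) = 0.27
df = n − 1 = 15
p-value = P(T ≥ 0.27) ≈ 0.3967
Since p ≈ 0.3967 > α = 0.1, fail to reject H0; the evidence is not statistically significant.

t = 0.27; fail to reject H0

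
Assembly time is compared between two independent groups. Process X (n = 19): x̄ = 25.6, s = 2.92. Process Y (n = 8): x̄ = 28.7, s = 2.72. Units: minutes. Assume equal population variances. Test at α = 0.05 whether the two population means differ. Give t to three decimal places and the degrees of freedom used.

t = -2.567, df = 25

Let group 1 = process X, group 2 = process Y. H0: μ_1 = μ_2; H1: μ_1 ≠ μ_2 (two-sample pooled-variance t-test, two-sided).
s_p² = [(19−1)·2.92² + (8−1)·2.72²]/(19+8−2) = 8.21056
t = (25.6 − 28.7)/√[8.21056·(1/19 + 1/8)] = -2.567
df = n₁ + n₂ − 2 = 25
Two-sided p-value ≈ 0.0166
Since p ≈ 0.0166 < α = 0.05, reject H0; the evidence is statistically significant.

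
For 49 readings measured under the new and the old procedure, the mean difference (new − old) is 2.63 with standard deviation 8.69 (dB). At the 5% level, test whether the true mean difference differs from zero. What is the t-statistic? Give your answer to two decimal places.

2.12

H0: μ_d = 0; H1: μ_d ≠ 0 (paired t-test on the differences, two-sided).
t = d̄/(s_d/√n) = 2.63/(8.69/√49) = 2.12
df = n − 1 = 48
Two-sided p-value ≈ 0.0393
Since p ≈ 0.0393 < α = 0.05, reject H0; the evidence is statistically significant.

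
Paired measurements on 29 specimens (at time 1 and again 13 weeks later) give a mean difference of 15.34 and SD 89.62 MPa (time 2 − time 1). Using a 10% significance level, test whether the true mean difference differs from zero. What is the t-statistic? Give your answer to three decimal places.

0.922

H0: μ_d = 0; H1: μ_d ≠ 0 (paired t-test on the differences, two-sided).
t = d̄/(s_d/√n) = 15.34/(89.62/√29) = 0.922
df = n − 1 = 28
Two-sided p-value ≈ 0.3645
Since p ≈ 0.3645 > α = 0.1, fail to reject H0; the data do not provide sufficient evidence against H0.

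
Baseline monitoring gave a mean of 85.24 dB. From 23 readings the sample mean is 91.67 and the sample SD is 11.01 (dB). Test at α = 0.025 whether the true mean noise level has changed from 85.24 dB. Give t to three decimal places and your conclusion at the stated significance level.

H0: μ = 85.24; H1: μ ≠ 85.24 (one-sample t-test, two-sided).
t = (x̄ − μ₀)/(s/√n) = (91.67 − 85.24)/(11.01/√23) = 2.801
df = n − 1 = 22
Two-sided p-value ≈ 0.0104
Since p ≈ 0.0104 < α = 0.025, reject H0; the data support H1.

t = 2.801; reject H0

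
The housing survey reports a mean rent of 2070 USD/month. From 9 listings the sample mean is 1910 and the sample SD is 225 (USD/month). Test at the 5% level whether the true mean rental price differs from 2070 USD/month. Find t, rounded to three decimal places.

H0: μ = 2070; H1: μ ≠ 2070 (one-sample t-test, two-sided).
t = (x̄ − μ₀)/(s/√n) = (1910 − 2070)/(225/√9) = -2.133
df = n − 1 = 8
Two-sided p-value ≈ 0.065
Since p ≈ 0.065 > α = 0.05, fail to reject H0; the data do not provide sufficient evidence against H0.

-2.133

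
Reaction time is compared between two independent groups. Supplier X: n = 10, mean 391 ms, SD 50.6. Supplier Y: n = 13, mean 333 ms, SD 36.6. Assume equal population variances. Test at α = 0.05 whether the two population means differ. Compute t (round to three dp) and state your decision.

t = 3.195; reject H0

Let group 1 = supplier X, group 2 = supplier Y. H0: μ_1 = μ_2; H1: μ_1 ≠ μ_2 (two-sample pooled-variance t-test, two-sided).
s_p² = [(10−1)·50.6² + (13−1)·36.6²]/(10+13−2) = 1862.76
t = (391 − 333)/√[1862.76·(1/10 + 1/13)] = 3.195
df = n₁ + n₂ − 2 = 21
Two-sided p-value ≈ 0.004
Since p ≈ 0.004 < α = 0.05, reject H0; the data support H1.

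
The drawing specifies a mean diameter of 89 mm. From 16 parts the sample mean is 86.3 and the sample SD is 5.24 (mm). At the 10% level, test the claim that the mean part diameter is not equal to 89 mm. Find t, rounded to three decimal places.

-2.061

H0: μ = 89; H1: μ ≠ 89 (one-sample t-test, two-sided).
t = (x̄ − μ₀)/(s/√n) = (86.3 − 89)/(5.24/√16) = -2.061
df = n − 1 = 15
Two-sided p-value ≈ 0.0571
Since p ≈ 0.0571 < α = 0.1, reject H0; the evidence is statistically significant.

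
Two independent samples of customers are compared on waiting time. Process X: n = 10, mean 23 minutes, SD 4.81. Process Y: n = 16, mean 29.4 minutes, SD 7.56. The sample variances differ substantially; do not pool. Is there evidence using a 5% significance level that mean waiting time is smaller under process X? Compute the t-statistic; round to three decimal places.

Let group 1 = process X, group 2 = process Y. H0: μ_1 = μ_2; H1: μ_1 < μ_2 (Welch's two-sample t-test, left-tailed).
t = (x̄_1 − x̄_2)/√(s_1²/n_1 + s_2²/n_2) = (23 − 29.4)/√(4.81²/10 + 7.56²/16) = -2.638
Welch–Satterthwaite df ≈ 23.97
p-value = P(T ≤ -2.638) ≈ 0.0072
Since p ≈ 0.0072 < α = 0.05, reject H0; the data support H1.

-2.638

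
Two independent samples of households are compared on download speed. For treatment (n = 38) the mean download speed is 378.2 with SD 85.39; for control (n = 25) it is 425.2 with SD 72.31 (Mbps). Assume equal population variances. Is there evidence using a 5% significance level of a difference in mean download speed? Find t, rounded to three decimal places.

Let group 1 = treatment, group 2 = control. H0: μ_1 = μ_2; H1: μ_1 ≠ μ_2 (two-sample pooled-variance t-test, two-sided).
s_p² = [(38−1)·85.39² + (25−1)·72.31²]/(38+25−2) = 6479.89
t = (378.2 − 425.2)/√[6479.89·(1/38 + 1/25)] = -2.267
df = n₁ + n₂ − 2 = 61
Two-sided p-value ≈ 0.027
Since p ≈ 0.027 < α = 0.05, reject H0; the data support H1.

-2.267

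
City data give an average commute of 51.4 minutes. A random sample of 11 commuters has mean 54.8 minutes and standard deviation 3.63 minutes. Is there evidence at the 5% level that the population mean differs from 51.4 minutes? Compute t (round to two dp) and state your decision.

t = 3.11; reject H0

H0: μ = 51.4; H1: μ ≠ 51.4 (one-sample t-test, two-sided).
t = (x̄ − μ₀)/(s/√n) = (54.8 − 51.4)/(3.63/√11) = 3.11
df = n − 1 = 10
Two-sided p-value ≈ 0.011
Since p ≈ 0.011 < α = 0.05, reject H0; the evidence is statistically significant.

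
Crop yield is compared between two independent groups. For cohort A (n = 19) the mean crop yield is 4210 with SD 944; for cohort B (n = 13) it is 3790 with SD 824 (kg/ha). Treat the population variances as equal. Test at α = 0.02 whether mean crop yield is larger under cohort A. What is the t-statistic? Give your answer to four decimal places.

Let group 1 = cohort A, group 2 = cohort B. H0: μ_1 = μ_2; H1: μ_1 > μ_2 (two-sample pooled-variance t-test, right-tailed).
s_p² = [(19−1)·944² + (13−1)·824²]/(19+13−2) = 806272
t = (4210 − 3790)/√[806272·(1/19 + 1/13)] = 1.2995
df = n₁ + n₂ − 2 = 30
p-value = P(T ≥ 1.2995) ≈ 0.1018
Since p ≈ 0.1018 > α = 0.02, fail to reject H0; the evidence is not statistically significant.

1.2995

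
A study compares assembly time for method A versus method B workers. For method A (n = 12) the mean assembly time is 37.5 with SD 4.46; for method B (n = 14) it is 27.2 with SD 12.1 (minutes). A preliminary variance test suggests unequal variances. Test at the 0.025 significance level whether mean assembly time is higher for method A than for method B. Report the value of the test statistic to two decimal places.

Let group 1 = method A, group 2 = method B. H0: μ_1 = μ_2; H1: μ_1 > μ_2 (Welch's two-sample t-test, right-tailed).
t = (x̄_1 − x̄_2)/√(s_1²/n_1 + s_2²/n_2) = (37.5 − 27.2)/√(4.46²/12 + 12.1²/14) = 2.96
Welch–Satterthwaite df ≈ 16.94
p-value = P(T ≥ 2.96) ≈ 0.0044
Since p ≈ 0.0044 < α = 0.025, reject H0; the evidence is statistically significant.

2.96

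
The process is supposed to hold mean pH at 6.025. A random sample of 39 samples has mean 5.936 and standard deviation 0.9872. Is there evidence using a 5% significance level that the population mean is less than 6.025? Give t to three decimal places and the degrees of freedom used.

t = -0.563, df = 38

H0: μ = 6.025; H1: μ < 6.025 (one-sample t-test, left-tailed).
t = (x̄ − μ₀)/(s/√n) = (5.936 − 6.025)/(0.9872/√39) = -0.563
df = n − 1 = 38
p-value = P(T ≤ -0.563) ≈ 0.288
Since p ≈ 0.288 > α = 0.05, fail to reject H0; the data do not provide sufficient evidence against H0.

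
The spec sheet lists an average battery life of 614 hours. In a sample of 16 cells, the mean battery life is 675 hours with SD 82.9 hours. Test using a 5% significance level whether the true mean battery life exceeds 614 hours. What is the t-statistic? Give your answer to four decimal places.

H0: μ = 614; H1: μ > 614 (one-sample t-test, right-tailed).
t = (x̄ − μ₀)/(s/√n) = (675 − 614)/(82.9/√16) = 2.9433
df = n − 1 = 15
p-value = P(T ≥ 2.9433) ≈ 0.0050
Since p ≈ 0.0050 < α = 0.05, reject H0; the evidence is statistically significant.

2.9433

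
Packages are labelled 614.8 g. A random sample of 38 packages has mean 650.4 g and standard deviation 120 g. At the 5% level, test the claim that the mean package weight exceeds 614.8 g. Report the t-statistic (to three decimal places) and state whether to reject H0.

H0: μ = 614.8; H1: μ > 614.8 (one-sample t-test, right-tailed).
t = (x̄ − μ₀)/(s/√n) = (650.4 − 614.8)/(120/√38) = 1.829
df = n − 1 = 37
p-value = P(T ≥ 1.829) ≈ 0.038
Since p ≈ 0.038 < α = 0.05, reject H0; the data support H1.

t = 1.829; reject H0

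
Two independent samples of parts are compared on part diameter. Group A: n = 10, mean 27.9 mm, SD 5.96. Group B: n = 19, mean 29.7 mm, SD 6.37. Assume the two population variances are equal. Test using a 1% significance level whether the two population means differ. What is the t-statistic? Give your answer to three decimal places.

Let group 1 = group A, group 2 = group B. H0: μ_1 = μ_2; H1: μ_1 ≠ μ_2 (two-sample pooled-variance t-test, two-sided).
s_p² = [(10−1)·5.96² + (19−1)·6.37²]/(10+19−2) = 38.8918
t = (27.9 − 29.7)/√[38.8918·(1/10 + 1/19)] = -0.739
df = n₁ + n₂ − 2 = 27
Two-sided p-value ≈ 0.4664
Since p ≈ 0.4664 > α = 0.01, fail to reject H0; the evidence is not statistically significant.

-0.739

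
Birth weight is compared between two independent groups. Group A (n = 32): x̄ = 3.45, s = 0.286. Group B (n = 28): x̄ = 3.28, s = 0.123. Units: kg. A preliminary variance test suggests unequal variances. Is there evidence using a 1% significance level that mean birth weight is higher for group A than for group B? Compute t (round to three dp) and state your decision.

t = 3.055; reject H0

Let group 1 = group A, group 2 = group B. H0: μ_1 = μ_2; H1: μ_1 > μ_2 (Welch's two-sample t-test, right-tailed).
t = (x̄_1 − x̄_2)/√(s_1²/n_1 + s_2²/n_2) = (3.45 − 3.28)/√(0.286²/32 + 0.123²/28) = 3.055
Welch–Satterthwaite df ≈ 43.27
p-value = P(T ≥ 3.055) ≈ 0.002
Since p ≈ 0.002 < α = 0.01, reject H0; the evidence is statistically significant.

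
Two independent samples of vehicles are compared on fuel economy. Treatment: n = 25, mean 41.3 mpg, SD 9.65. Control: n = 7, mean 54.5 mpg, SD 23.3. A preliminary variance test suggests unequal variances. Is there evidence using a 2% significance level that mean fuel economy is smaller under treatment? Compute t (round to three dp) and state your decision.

Let group 1 = treatment, group 2 = control. H0: μ_1 = μ_2; H1: μ_1 < μ_2 (Welch's two-sample t-test, left-tailed).
t = (x̄_1 − x̄_2)/√(s_1²/n_1 + s_2²/n_2) = (41.3 − 54.5)/√(9.65²/25 + 23.3²/7) = -1.464
Welch–Satterthwaite df ≈ 6.59
p-value = P(T ≤ -1.464) ≈ 0.0946
Since p ≈ 0.0946 > α = 0.02, fail to reject H0; the data do not provide sufficient evidence against H0.

t = -1.464; fail to reject H0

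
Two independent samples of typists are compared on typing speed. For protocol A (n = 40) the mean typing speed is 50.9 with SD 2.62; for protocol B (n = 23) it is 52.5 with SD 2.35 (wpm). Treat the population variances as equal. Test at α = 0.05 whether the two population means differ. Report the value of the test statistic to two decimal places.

-2.42

Let group 1 = protocol A, group 2 = protocol B. H0: μ_1 = μ_2; H1: μ_1 ≠ μ_2 (two-sample pooled-variance t-test, two-sided).
s_p² = [(40−1)·2.62² + (23−1)·2.35²]/(40+23−2) = 6.38044
t = (50.9 − 52.5)/√[6.38044·(1/40 + 1/23)] = -2.42
df = n₁ + n₂ − 2 = 61
Two-sided p-value ≈ 0.0185
Since p ≈ 0.0185 < α = 0.05, reject H0; the evidence is statistically significant.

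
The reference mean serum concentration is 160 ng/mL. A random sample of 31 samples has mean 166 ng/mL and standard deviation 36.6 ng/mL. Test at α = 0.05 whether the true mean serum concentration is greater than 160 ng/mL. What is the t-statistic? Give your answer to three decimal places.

0.913

H0: μ = 160; H1: μ > 160 (one-sample t-test, right-tailed).
t = (x̄ − μ₀)/(s/√n) = (166 − 160)/(36.6/√31) = 0.913
df = n − 1 = 30
p-value = P(T ≥ 0.913) ≈ 0.1843
Since p ≈ 0.1843 > α = 0.05, fail to reject H0; the data do not provide sufficient evidence against H0.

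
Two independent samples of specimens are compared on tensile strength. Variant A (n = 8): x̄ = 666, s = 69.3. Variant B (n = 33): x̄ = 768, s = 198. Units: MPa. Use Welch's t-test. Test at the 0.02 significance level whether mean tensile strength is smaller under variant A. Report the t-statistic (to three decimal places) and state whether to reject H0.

Let group 1 = variant A, group 2 = variant B. H0: μ_1 = μ_2; H1: μ_1 < μ_2 (Welch's two-sample t-test, left-tailed).
t = (x̄_1 − x̄_2)/√(s_1²/n_1 + s_2²/n_2) = (666 − 768)/√(69.3²/8 + 198²/33) = -2.412
Welch–Satterthwaite df ≈ 33.46
p-value = P(T ≤ -2.412) ≈ 0.0108
Since p ≈ 0.0108 < α = 0.02, reject H0; the evidence is statistically significant.

t = -2.412; reject H0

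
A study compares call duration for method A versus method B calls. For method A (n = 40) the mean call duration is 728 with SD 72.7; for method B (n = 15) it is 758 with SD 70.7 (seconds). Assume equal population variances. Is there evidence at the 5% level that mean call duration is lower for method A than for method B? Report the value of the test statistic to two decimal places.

-1.37

Let group 1 = method A, group 2 = method B. H0: μ_1 = μ_2; H1: μ_1 < μ_2 (two-sample pooled-variance t-test, left-tailed).
s_p² = [(40−1)·72.7² + (15−1)·70.7²]/(40+15−2) = 5209.53
t = (728 − 758)/√[5209.53·(1/40 + 1/15)] = -1.37
df = n₁ + n₂ − 2 = 53
p-value = P(T ≤ -1.37) ≈ 0.088
Since p ≈ 0.088 > α = 0.05, fail to reject H0; the data do not provide sufficient evidence against H0.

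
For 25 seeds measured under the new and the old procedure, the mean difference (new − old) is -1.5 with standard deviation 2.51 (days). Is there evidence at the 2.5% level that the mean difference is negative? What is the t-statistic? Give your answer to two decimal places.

H0: μ_d = 0; H1: μ_d < 0 (paired t-test on the differences, left-tailed).
t = d̄/(s_d/√n) = -1.5/(2.51/√25) = -2.99
df = n − 1 = 24
p-value = P(T ≤ -2.99) ≈ 0.003
Since p ≈ 0.003 < α = 0.025, reject H0; the evidence is statistically significant.

-2.99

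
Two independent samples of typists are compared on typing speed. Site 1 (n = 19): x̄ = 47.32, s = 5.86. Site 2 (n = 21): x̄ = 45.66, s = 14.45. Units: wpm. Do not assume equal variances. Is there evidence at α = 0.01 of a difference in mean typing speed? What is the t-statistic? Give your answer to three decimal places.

Let group 1 = site 1, group 2 = site 2. H0: μ_1 = μ_2; H1: μ_1 ≠ μ_2 (Welch's two-sample t-test, two-sided).
t = (x̄_1 − x̄_2)/√(s_1²/n_1 + s_2²/n_2) = (47.32 − 45.66)/√(5.86²/19 + 14.45²/21) = 0.484
Welch–Satterthwaite df ≈ 26.94
Two-sided p-value ≈ 0.632
Since p ≈ 0.632 > α = 0.01, fail to reject H0; the evidence is not statistically significant.

0.484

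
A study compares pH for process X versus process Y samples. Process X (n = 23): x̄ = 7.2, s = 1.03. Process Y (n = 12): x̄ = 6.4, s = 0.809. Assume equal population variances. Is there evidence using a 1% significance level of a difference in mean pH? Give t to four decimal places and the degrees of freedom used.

t = 2.3353, df = 33

Let group 1 = process X, group 2 = process Y. H0: μ_1 = μ_2; H1: μ_1 ≠ μ_2 (two-sample pooled-variance t-test, two-sided).
s_p² = [(23−1)·1.03² + (12−1)·0.809²]/(23+12−2) = 0.925427
t = (7.2 − 6.4)/√[0.925427·(1/23 + 1/12)] = 2.3353
df = n₁ + n₂ − 2 = 33
Two-sided p-value ≈ 0.026
Since p ≈ 0.026 > α = 0.01, fail to reject H0; the evidence is not statistically significant.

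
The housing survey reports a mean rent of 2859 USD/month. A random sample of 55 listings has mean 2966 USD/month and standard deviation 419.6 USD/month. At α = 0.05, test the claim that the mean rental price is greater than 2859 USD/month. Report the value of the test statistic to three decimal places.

H0: μ = 2859; H1: μ > 2859 (one-sample t-test, right-tailed).
t = (x̄ − μ₀)/(s/√n) = (2966 − 2859)/(419.6/√55) = 1.891
df = n − 1 = 54
p-value = P(T ≥ 1.891) ≈ 0.0320
Since p ≈ 0.0320 < α = 0.05, reject H0; the data support H1.

1.891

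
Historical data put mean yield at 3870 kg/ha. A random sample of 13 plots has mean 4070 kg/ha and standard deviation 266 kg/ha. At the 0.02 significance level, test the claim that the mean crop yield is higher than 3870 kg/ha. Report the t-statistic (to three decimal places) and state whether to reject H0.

H0: μ = 3870; H1: μ > 3870 (one-sample t-test, right-tailed).
t = (x̄ − μ₀)/(s/√n) = (4070 − 3870)/(266/√13) = 2.711
df = n − 1 = 12
p-value = P(T ≥ 2.711) ≈ 0.0095
Since p ≈ 0.0095 < α = 0.02, reject H0; the evidence is statistically significant.

t = 2.711; reject H0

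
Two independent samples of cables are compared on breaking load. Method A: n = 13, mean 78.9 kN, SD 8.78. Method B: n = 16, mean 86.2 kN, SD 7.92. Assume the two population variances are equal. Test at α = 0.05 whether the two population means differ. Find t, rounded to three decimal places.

-2.352

Let group 1 = method A, group 2 = method B. H0: μ_1 = μ_2; H1: μ_1 ≠ μ_2 (two-sample pooled-variance t-test, two-sided).
s_p² = [(13−1)·8.78² + (16−1)·7.92²]/(13+16−2) = 69.1095
t = (78.9 − 86.2)/√[69.1095·(1/13 + 1/16)] = -2.352
df = n₁ + n₂ − 2 = 27
Two-sided p-value ≈ 0.026
Since p ≈ 0.026 < α = 0.05, reject H0; the data support H1.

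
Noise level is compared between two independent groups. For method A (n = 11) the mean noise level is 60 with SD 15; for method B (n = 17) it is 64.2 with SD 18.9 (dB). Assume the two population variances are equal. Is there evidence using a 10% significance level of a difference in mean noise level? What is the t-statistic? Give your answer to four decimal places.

-0.6201

Let group 1 = method A, group 2 = method B. H0: μ_1 = μ_2; H1: μ_1 ≠ μ_2 (two-sample pooled-variance t-test, two-sided).
s_p² = [(11−1)·15² + (17−1)·18.9²]/(11+17−2) = 306.36
t = (60 − 64.2)/√[306.36·(1/11 + 1/17)] = -0.6201
df = n₁ + n₂ − 2 = 26
Two-sided p-value ≈ 0.541
Since p ≈ 0.541 > α = 0.1, fail to reject H0; the evidence is not statistically significant.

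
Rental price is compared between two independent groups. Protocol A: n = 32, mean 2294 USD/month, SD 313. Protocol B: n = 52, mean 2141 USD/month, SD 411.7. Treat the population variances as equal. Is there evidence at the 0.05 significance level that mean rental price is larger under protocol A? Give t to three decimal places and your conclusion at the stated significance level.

Let group 1 = protocol A, group 2 = protocol B. H0: μ_1 = μ_2; H1: μ_1 > μ_2 (two-sample pooled-variance t-test, right-tailed).
s_p² = [(32−1)·313² + (52−1)·411.7²]/(32+52−2) = 142456
t = (2294 − 2141)/√[142456·(1/32 + 1/52)] = 1.804
df = n₁ + n₂ − 2 = 82
p-value = P(T ≥ 1.804) ≈ 0.0374
Since p ≈ 0.0374 < α = 0.05, reject H0; the evidence is statistically significant.

t = 1.804; reject H0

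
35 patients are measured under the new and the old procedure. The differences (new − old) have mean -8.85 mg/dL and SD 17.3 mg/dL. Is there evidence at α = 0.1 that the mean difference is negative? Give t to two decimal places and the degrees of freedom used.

H0: μ_d = 0; H1: μ_d < 0 (paired t-test on the differences, left-tailed).
t = d̄/(s_d/√n) = -8.85/(17.3/√35) = -3.03
df = n − 1 = 34
p-value = P(T ≤ -3.03) ≈ 0.0023
Since p ≈ 0.0023 < α = 0.1, reject H0; the evidence is statistically significant.

t = -3.03, df = 34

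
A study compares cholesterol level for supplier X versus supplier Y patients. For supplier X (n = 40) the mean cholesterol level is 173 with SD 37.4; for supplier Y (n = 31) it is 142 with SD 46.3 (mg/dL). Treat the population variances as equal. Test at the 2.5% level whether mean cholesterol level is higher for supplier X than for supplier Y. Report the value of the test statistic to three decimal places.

3.121

Let group 1 = supplier X, group 2 = supplier Y. H0: μ_1 = μ_2; H1: μ_1 > μ_2 (two-sample pooled-variance t-test, right-tailed).
s_p² = [(40−1)·37.4² + (31−1)·46.3²]/(40+31−2) = 1722.64
t = (173 − 142)/√[1722.64·(1/40 + 1/31)] = 3.121
df = n₁ + n₂ − 2 = 69
p-value = P(T ≥ 3.121) ≈ 0.0013
Since p ≈ 0.0013 < α = 0.025, reject H0; the evidence is statistically significant.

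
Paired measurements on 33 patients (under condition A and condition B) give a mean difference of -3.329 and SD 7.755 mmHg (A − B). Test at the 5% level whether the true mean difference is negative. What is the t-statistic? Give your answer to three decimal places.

H0: μ_d = 0; H1: μ_d < 0 (paired t-test on the differences, left-tailed).
t = d̄/(s_d/√n) = -3.329/(7.755/√33) = -2.466
df = n − 1 = 32
p-value = P(T ≤ -2.466) ≈ 0.0096
Since p ≈ 0.0096 < α = 0.05, reject H0; the data support H1.

-2.466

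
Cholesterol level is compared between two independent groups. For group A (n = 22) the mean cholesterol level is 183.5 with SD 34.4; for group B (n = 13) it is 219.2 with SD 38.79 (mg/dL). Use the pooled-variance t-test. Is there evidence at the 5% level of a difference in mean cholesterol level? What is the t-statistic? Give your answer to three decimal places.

-2.830

Let group 1 = group A, group 2 = group B. H0: μ_1 = μ_2; H1: μ_1 ≠ μ_2 (two-sample pooled-variance t-test, two-sided).
s_p² = [(22−1)·34.4² + (13−1)·38.79²]/(22+13−2) = 1300.2
t = (183.5 − 219.2)/√[1300.2·(1/22 + 1/13)] = -2.830
df = n₁ + n₂ − 2 = 33
Two-sided p-value ≈ 0.008
Since p ≈ 0.008 < α = 0.05, reject H0; the data support H1.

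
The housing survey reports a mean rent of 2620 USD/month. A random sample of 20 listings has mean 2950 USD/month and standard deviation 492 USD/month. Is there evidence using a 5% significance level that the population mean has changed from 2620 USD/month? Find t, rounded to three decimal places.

3.000

H0: μ = 2620; H1: μ ≠ 2620 (one-sample t-test, two-sided).
t = (x̄ − μ₀)/(s/√n) = (2950 − 2620)/(492/√20) = 3.000
df = n − 1 = 19
Two-sided p-value ≈ 0.007
Since p ≈ 0.007 < α = 0.05, reject H0; the evidence is statistically significant.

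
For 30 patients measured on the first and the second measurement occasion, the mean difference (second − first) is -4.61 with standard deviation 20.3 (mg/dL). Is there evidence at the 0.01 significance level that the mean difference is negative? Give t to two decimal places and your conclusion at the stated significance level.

t = -1.24; fail to reject H0

H0: μ_d = 0; H1: μ_d < 0 (paired t-test on the differences, left-tailed).
t = d̄/(s_d/√n) = -4.61/(20.3/√30) = -1.24
df = n − 1 = 29
p-value = P(T ≤ -1.24) ≈ 0.1118
Since p ≈ 0.1118 > α = 0.01, fail to reject H0; the data do not provide sufficient evidence against H0.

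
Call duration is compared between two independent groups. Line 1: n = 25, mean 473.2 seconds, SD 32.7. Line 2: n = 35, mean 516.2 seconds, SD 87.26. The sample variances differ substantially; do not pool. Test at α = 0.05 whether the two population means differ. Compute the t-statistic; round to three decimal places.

Let group 1 = line 1, group 2 = line 2. H0: μ_1 = μ_2; H1: μ_1 ≠ μ_2 (Welch's two-sample t-test, two-sided).
t = (x̄_1 − x̄_2)/√(s_1²/n_1 + s_2²/n_2) = (473.2 − 516.2)/√(32.7²/25 + 87.26²/35) = -2.665
Welch–Satterthwaite df ≈ 46.16
Two-sided p-value ≈ 0.0106
Since p ≈ 0.0106 < α = 0.05, reject H0; the data support H1.

-2.665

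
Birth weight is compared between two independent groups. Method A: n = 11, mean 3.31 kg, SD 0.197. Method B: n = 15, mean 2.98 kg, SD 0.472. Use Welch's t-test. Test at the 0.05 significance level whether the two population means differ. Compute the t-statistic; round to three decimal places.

2.434

Let group 1 = method A, group 2 = method B. H0: μ_1 = μ_2; H1: μ_1 ≠ μ_2 (Welch's two-sample t-test, two-sided).
t = (x̄_1 − x̄_2)/√(s_1²/n_1 + s_2²/n_2) = (3.31 − 2.98)/√(0.197²/11 + 0.472²/15) = 2.434
Welch–Satterthwaite df ≈ 19.87
Two-sided p-value ≈ 0.0245
Since p ≈ 0.0245 < α = 0.05, reject H0; the data support H1.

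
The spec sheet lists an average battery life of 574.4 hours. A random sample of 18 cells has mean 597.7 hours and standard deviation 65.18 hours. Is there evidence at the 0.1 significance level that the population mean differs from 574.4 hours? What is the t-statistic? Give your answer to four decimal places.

H0: μ = 574.4; H1: μ ≠ 574.4 (one-sample t-test, two-sided).
t = (x̄ − μ₀)/(s/√n) = (597.7 − 574.4)/(65.18/√18) = 1.5166
df = n − 1 = 17
Two-sided p-value ≈ 0.1477
Since p ≈ 0.1477 > α = 0.1, fail to reject H0; the evidence is not statistically significant.

1.5166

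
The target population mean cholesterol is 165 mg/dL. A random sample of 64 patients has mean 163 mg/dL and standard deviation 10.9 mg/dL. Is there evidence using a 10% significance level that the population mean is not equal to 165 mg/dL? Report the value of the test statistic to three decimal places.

H0: μ = 165; H1: μ ≠ 165 (one-sample t-test, two-sided).
t = (x̄ − μ₀)/(s/√n) = (163 − 165)/(10.9/√64) = -1.468
df = n − 1 = 63
Two-sided p-value ≈ 0.1471
Since p ≈ 0.1471 > α = 0.1, fail to reject H0; the data do not provide sufficient evidence against H0.

-1.468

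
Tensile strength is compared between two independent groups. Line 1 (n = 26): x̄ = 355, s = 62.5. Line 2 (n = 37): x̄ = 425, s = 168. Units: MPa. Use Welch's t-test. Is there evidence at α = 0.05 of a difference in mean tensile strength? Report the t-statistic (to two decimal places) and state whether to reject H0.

Let group 1 = line 1, group 2 = line 2. H0: μ_1 = μ_2; H1: μ_1 ≠ μ_2 (Welch's two-sample t-test, two-sided).
t = (x̄_1 − x̄_2)/√(s_1²/n_1 + s_2²/n_2) = (355 − 425)/√(62.5²/26 + 168²/37) = -2.32
Welch–Satterthwaite df ≈ 48.85
Two-sided p-value ≈ 0.025
Since p ≈ 0.025 < α = 0.05, reject H0; the data support H1.

t = -2.32; reject H0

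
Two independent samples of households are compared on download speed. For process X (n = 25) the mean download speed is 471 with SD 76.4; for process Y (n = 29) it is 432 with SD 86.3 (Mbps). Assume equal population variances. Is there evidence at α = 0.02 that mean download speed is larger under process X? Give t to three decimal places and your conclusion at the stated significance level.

Let group 1 = process X, group 2 = process Y. H0: μ_1 = μ_2; H1: μ_1 > μ_2 (two-sample pooled-variance t-test, right-tailed).
s_p² = [(25−1)·76.4² + (29−1)·86.3²]/(25+29−2) = 6704.28
t = (471 − 432)/√[6704.28·(1/25 + 1/29)] = 1.745
df = n₁ + n₂ − 2 = 52
p-value = P(T ≥ 1.745) ≈ 0.0434
Since p ≈ 0.0434 > α = 0.02, fail to reject H0; the data do not provide sufficient evidence against H0.

t = 1.745; fail to reject H0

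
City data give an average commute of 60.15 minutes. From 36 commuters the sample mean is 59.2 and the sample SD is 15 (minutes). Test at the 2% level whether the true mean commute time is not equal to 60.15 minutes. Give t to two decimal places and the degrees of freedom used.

H0: μ = 60.15; H1: μ ≠ 60.15 (one-sample t-test, two-sided).
t = (x̄ − μ₀)/(s/√n) = (59.2 − 60.15)/(15/√36) = -0.38
df = n − 1 = 35
Two-sided p-value ≈ 0.7062
Since p ≈ 0.7062 > α = 0.02, fail to reject H0; the data do not provide sufficient evidence against H0.

t = -0.38, df = 35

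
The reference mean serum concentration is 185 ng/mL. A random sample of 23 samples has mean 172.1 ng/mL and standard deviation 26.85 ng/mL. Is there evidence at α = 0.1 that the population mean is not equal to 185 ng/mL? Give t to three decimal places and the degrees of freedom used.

t = -2.304, df = 22

H0: μ = 185; H1: μ ≠ 185 (one-sample t-test, two-sided).
t = (x̄ − μ₀)/(s/√n) = (172.1 − 185)/(26.85/√23) = -2.304
df = n − 1 = 22
Two-sided p-value ≈ 0.031
Since p ≈ 0.031 < α = 0.1, reject H0; the evidence is statistically significant.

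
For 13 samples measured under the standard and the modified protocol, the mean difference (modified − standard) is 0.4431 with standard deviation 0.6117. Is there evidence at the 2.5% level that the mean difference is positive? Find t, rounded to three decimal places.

H0: μ_d = 0; H1: μ_d > 0 (paired t-test on the differences, right-tailed).
t = d̄/(s_d/√n) = 0.4431/(0.6117/√13) = 2.612
df = n − 1 = 12
p-value = P(T ≥ 2.612) ≈ 0.011
Since p ≈ 0.011 < α = 0.025, reject H0; the data support H1.

2.612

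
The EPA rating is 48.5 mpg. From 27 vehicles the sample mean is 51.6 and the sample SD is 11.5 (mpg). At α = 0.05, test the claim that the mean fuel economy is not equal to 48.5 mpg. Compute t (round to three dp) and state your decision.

t = 1.401; fail to reject H0

H0: μ = 48.5; H1: μ ≠ 48.5 (one-sample t-test, two-sided).
t = (x̄ − μ₀)/(s/√n) = (51.6 − 48.5)/(11.5/√27) = 1.401
df = n − 1 = 26
Two-sided p-value ≈ 0.173
Since p ≈ 0.173 > α = 0.05, fail to reject H0; the evidence is not statistically significant.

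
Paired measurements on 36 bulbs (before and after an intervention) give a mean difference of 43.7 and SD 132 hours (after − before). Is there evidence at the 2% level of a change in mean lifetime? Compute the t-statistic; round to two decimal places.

H0: μ_d = 0; H1: μ_d ≠ 0 (paired t-test on the differences, two-sided).
t = d̄/(s_d/√n) = 43.7/(132/√36) = 1.99
df = n − 1 = 35
Two-sided p-value ≈ 0.0549
Since p ≈ 0.0549 > α = 0.02, fail to reject H0; the data do not provide sufficient evidence against H0.

1.99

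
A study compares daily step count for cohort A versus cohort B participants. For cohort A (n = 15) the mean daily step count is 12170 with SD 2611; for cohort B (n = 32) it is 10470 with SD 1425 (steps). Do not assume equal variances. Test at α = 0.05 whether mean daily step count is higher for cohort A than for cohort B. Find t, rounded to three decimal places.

2.362

Let group 1 = cohort A, group 2 = cohort B. H0: μ_1 = μ_2; H1: μ_1 > μ_2 (Welch's two-sample t-test, right-tailed).
t = (x̄_1 − x̄_2)/√(s_1²/n_1 + s_2²/n_2) = (12170 − 10470)/√(2611²/15 + 1425²/32) = 2.362
Welch–Satterthwaite df ≈ 18.02
p-value = P(T ≥ 2.362) ≈ 0.0148
Since p ≈ 0.0148 < α = 0.05, reject H0; the data support H1.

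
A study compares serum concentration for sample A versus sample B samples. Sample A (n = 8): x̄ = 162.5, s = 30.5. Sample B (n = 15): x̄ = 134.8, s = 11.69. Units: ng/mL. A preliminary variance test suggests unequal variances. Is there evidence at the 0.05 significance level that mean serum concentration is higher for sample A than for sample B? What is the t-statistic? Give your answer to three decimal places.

2.474

Let group 1 = sample A, group 2 = sample B. H0: μ_1 = μ_2; H1: μ_1 > μ_2 (Welch's two-sample t-test, right-tailed).
t = (x̄_1 − x̄_2)/√(s_1²/n_1 + s_2²/n_2) = (162.5 − 134.8)/√(30.5²/8 + 11.69²/15) = 2.474
Welch–Satterthwaite df ≈ 8.11
p-value = P(T ≥ 2.474) ≈ 0.0190
Since p ≈ 0.0190 < α = 0.05, reject H0; the data support H1.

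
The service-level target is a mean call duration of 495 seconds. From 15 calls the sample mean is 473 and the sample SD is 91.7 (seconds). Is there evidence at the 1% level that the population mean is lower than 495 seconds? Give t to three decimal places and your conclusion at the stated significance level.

t = -0.929; fail to reject H0

H0: μ = 495; H1: μ < 495 (one-sample t-test, left-tailed).
t = (x̄ − μ₀)/(s/√n) = (473 − 495)/(91.7/√15) = -0.929
df = n − 1 = 14
p-value = P(T ≤ -0.929) ≈ 0.1843
Since p ≈ 0.1843 > α = 0.01, fail to reject H0; the data do not provide sufficient evidence against H0.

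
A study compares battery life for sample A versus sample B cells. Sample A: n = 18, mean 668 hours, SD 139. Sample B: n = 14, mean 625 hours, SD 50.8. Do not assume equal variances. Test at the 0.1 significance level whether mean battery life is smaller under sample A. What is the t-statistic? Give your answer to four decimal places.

1.2125

Let group 1 = sample A, group 2 = sample B. H0: μ_1 = μ_2; H1: μ_1 < μ_2 (Welch's two-sample t-test, left-tailed).
t = (x̄_1 − x̄_2)/√(s_1²/n_1 + s_2²/n_2) = (668 − 625)/√(139²/18 + 50.8²/14) = 1.2125
Welch–Satterthwaite df ≈ 22.47
p-value = P(T ≤ 1.2125) ≈ 0.881
Since p ≈ 0.881 > α = 0.1, fail to reject H0; the data do not provide sufficient evidence against H0.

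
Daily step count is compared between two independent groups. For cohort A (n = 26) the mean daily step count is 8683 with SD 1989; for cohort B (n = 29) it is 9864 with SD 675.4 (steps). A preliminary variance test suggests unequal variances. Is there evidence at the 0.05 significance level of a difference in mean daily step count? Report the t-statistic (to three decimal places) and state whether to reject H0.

Let group 1 = cohort A, group 2 = cohort B. H0: μ_1 = μ_2; H1: μ_1 ≠ μ_2 (Welch's two-sample t-test, two-sided).
t = (x̄_1 − x̄_2)/√(s_1²/n_1 + s_2²/n_2) = (8683 − 9864)/√(1989²/26 + 675.4²/29) = -2.882
Welch–Satterthwaite df ≈ 30.15
Two-sided p-value ≈ 0.0072
Since p ≈ 0.0072 < α = 0.05, reject H0; the evidence is statistically significant.

t = -2.882; reject H0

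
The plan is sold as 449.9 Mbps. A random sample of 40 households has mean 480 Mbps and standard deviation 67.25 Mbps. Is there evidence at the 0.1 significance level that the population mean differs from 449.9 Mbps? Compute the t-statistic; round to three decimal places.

H0: μ = 449.9; H1: μ ≠ 449.9 (one-sample t-test, two-sided).
t = (x̄ − μ₀)/(s/√n) = (480 − 449.9)/(67.25/√40) = 2.831
df = n − 1 = 39
Two-sided p-value ≈ 0.0073
Since p ≈ 0.0073 < α = 0.1, reject H0; the data support H1.

2.831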